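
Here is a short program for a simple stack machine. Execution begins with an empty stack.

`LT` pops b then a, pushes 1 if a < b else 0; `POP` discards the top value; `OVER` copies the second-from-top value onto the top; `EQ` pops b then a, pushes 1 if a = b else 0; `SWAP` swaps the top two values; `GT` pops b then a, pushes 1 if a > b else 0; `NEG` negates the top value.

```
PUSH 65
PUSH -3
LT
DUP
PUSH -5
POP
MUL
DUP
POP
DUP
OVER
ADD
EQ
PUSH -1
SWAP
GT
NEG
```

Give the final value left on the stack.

0

PUSH 65 : 65
PUSH -3 : 65 -3
LT      : 0
DUP     : 0 0
PUSH -5 : 0 0 -5
POP     : 0 0
MUL     : 0
DUP     : 0 0
POP     : 0
DUP     : 0 0
OVER    : 0 0 0
ADD     : 0 0
EQ      : 1
PUSH -1 : 1 -1
SWAP    : -1 1
GT      : 0
NEG     : 0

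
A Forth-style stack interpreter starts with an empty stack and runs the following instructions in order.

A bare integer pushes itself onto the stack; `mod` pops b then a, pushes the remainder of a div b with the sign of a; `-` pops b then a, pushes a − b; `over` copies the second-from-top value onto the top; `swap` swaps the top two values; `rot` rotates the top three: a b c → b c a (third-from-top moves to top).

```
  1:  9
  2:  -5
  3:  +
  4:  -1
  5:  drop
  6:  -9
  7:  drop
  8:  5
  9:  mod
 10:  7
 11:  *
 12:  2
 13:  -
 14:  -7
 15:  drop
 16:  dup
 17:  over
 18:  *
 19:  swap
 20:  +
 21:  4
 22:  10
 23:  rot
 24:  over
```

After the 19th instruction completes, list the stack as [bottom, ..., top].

[676, 26]

9    : 9
-5   : 9 -5
+    : 4
-1   : 4 -1
drop : 4
-9   : 4 -9
drop : 4
5    : 4 5
mod  : 4
7    : 4 7
*    : 28
2    : 28 2
-    : 26
-7   : 26 -7
drop : 26
dup  : 26 26
over : 26 26 26
*    : 26 676
swap : 676 26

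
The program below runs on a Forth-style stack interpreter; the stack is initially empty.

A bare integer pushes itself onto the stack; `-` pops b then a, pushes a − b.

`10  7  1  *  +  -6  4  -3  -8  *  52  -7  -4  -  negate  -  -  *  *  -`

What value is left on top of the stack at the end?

-583

10     → [10]
7      → [10, 7]
1      → [10, 7, 1]
*      → [10, 7]
+      → [17]
-6     → [17, -6]
4      → [17, -6, 4]
-3     → [17, -6, 4, -3]
-8     → [17, -6, 4, -3, -8]
*      → [17, -6, 4, 24]
52     → [17, -6, 4, 24, 52]
-7     → [17, -6, 4, 24, 52, -7]
-4     → [17, -6, 4, 24, 52, -7, -4]
-      → [17, -6, 4, 24, 52, -3]
negate → [17, -6, 4, 24, 52, 3]
-      → [17, -6, 4, 24, 49]
-      → [17, -6, 4, -25]
*      → [17, -6, -100]
*      → [17, 600]
-      → [-583]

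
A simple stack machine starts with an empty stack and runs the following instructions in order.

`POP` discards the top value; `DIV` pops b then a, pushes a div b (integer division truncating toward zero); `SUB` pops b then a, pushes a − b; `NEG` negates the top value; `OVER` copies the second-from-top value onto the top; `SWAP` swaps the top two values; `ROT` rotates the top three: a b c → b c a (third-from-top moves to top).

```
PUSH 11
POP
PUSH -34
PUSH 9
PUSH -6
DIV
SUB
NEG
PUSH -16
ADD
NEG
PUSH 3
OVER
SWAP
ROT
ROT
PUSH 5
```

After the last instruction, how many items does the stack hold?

PUSH 11   11
POP       (empty)
PUSH -34  -34
PUSH 9    -34 9
PUSH -6   -34 9 -6
DIV       -34 -1
SUB       -33
NEG       33
PUSH -16  33 -16
ADD       17
NEG       -17
PUSH 3    -17 3
OVER      -17 3 -17
SWAP      -17 -17 3
ROT       -17 3 -17
ROT       3 -17 -17
PUSH 5    3 -17 -17 5

4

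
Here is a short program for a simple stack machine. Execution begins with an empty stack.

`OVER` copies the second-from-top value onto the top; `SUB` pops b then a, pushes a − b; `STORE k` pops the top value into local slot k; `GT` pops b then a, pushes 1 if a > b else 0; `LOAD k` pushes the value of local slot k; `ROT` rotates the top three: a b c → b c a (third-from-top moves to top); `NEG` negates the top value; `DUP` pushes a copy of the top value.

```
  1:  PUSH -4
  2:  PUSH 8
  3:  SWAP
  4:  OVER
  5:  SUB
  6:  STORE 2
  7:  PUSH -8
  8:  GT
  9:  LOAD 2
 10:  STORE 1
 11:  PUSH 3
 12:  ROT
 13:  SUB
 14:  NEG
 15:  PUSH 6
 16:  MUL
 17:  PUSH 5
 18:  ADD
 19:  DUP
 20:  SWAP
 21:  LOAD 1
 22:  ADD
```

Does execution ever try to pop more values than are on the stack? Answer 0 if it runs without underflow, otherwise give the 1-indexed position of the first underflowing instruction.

PUSH -4  [-4]
PUSH 8   [-4, 8]
SWAP     [8, -4]
OVER     [8, -4, 8]
SUB      [8, -12]
STORE 2  [8]
PUSH -8  [8, -8]
GT       [1]
LOAD 2   [1, -12]
STORE 1  [1]
PUSH 3   [1, 3]
ROT  — needs 3 operands, stack has 2 → underflow

12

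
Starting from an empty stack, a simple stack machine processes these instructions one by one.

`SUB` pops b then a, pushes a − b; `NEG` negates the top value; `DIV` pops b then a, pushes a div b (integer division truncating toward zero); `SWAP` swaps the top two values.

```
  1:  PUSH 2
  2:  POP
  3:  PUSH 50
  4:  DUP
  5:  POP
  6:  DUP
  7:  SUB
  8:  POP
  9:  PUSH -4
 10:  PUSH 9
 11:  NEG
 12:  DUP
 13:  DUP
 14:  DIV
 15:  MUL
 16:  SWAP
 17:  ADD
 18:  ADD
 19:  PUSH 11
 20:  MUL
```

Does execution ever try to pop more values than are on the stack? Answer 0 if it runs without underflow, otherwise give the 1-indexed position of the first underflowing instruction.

PUSH 2  : 2
POP     : (empty)
PUSH 50 : 50
DUP     : 50 50
POP     : 50
DUP     : 50 50
SUB     : 0
POP     : (empty)
PUSH -4 : -4
PUSH 9  : -4 9
NEG     : -4 -9
DUP     : -4 -9 -9
DUP     : -4 -9 -9 -9
DIV     : -4 -9 1
MUL     : -4 -9
SWAP    : -9 -4
ADD     : -13
ADD  — needs 2 operands, stack has 1 → underflow

18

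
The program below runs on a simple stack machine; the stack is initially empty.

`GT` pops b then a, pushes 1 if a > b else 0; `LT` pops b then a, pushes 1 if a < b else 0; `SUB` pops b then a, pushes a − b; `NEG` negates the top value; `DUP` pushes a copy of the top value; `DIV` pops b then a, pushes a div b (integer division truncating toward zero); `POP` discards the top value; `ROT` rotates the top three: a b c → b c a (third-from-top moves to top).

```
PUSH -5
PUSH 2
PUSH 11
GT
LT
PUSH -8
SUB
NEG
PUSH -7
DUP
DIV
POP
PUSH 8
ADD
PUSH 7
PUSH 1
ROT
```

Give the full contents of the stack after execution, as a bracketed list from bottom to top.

[7, 1, -1]

PUSH -5 -> -5
PUSH 2  -> -5 2
PUSH 11 -> -5 2 11
GT      -> -5 0
LT      -> 1
PUSH -8 -> 1 -8
SUB     -> 9
NEG     -> -9
PUSH -7 -> -9 -7
DUP     -> -9 -7 -7
DIV     -> -9 1
POP     -> -9
PUSH 8  -> -9 8
ADD     -> -1
PUSH 7  -> -1 7
PUSH 1  -> -1 7 1
ROT     -> 7 1 -1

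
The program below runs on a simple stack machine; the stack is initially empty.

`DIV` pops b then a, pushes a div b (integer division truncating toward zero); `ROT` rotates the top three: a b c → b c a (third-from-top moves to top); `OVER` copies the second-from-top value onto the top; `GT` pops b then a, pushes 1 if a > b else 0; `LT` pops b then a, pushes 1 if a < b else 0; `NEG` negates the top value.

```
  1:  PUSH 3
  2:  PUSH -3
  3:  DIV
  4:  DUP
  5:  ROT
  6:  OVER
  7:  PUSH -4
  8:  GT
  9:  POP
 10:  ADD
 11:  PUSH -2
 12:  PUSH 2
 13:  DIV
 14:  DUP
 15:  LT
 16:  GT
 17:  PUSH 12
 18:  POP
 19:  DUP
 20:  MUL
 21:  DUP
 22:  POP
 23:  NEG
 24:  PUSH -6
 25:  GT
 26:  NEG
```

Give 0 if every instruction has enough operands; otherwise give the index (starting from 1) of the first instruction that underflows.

5

PUSH 3  → 3
PUSH -3 → 3 -3
DIV     → -1
DUP     → -1 -1
ROT  — needs 3 operands, stack has 2 → underflow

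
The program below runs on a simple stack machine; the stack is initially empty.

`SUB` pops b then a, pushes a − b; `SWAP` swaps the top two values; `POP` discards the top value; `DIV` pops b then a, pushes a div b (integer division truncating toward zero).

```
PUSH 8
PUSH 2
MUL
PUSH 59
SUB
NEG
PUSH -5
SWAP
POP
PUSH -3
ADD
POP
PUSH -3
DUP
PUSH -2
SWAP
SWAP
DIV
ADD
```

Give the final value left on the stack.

-2

PUSH 8  -> [8]
PUSH 2  -> [8, 2]
MUL     -> [16]
PUSH 59 -> [16, 59]
SUB     -> [-43]
NEG     -> [43]
PUSH -5 -> [43, -5]
SWAP    -> [-5, 43]
POP     -> [-5]
PUSH -3 -> [-5, -3]
ADD     -> [-8]
POP     -> []
PUSH -3 -> [-3]
DUP     -> [-3, -3]
PUSH -2 -> [-3, -3, -2]
SWAP    -> [-3, -2, -3]
SWAP    -> [-3, -3, -2]
DIV     -> [-3, 1]
ADD     -> [-2]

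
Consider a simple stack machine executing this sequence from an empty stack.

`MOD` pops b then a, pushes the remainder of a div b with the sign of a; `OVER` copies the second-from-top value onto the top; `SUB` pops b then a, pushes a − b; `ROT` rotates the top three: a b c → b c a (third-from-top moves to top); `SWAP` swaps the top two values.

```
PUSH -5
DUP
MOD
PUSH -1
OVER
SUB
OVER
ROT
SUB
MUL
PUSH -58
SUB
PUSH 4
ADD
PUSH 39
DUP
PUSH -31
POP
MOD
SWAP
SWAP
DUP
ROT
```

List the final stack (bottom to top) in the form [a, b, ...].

PUSH -5   [-5]
DUP       [-5, -5]
MOD       [0]
PUSH -1   [0, -1]
OVER      [0, -1, 0]
SUB       [0, -1]
OVER      [0, -1, 0]
ROT       [-1, 0, 0]
SUB       [-1, 0]
MUL       [0]
PUSH -58  [0, -58]
SUB       [58]
PUSH 4    [58, 4]
ADD       [62]
PUSH 39   [62, 39]
DUP       [62, 39, 39]
PUSH -31  [62, 39, 39, -31]
POP       [62, 39, 39]
MOD       [62, 0]
SWAP      [0, 62]
SWAP      [62, 0]
DUP       [62, 0, 0]
ROT       [0, 0, 62]

[0, 0, 62]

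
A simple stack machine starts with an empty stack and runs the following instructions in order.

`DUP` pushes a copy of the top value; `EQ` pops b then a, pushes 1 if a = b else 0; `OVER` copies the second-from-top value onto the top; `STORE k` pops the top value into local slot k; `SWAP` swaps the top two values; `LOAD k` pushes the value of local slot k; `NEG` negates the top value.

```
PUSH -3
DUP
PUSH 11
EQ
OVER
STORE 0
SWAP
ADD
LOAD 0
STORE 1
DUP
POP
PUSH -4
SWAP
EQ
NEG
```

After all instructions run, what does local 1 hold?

PUSH -3 → [-3]
DUP     → [-3, -3]
PUSH 11 → [-3, -3, 11]
EQ      → [-3, 0]
OVER    → [-3, 0, -3]
STORE 0 → [-3, 0]
SWAP    → [0, -3]
ADD     → [-3]
LOAD 0  → [-3, -3]
STORE 1 → [-3]
DUP     → [-3, -3]
POP     → [-3]
PUSH -4 → [-3, -4]
SWAP    → [-4, -3]
EQ      → [0]
NEG     → [0]

-3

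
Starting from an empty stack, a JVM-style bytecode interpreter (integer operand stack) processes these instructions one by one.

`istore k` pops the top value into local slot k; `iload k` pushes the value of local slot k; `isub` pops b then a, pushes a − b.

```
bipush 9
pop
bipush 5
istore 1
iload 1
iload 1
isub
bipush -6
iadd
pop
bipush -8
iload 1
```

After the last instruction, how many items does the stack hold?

bipush 9  → [9]
pop       → []
bipush 5  → [5]
istore 1  → []
iload 1   → [5]
iload 1   → [5, 5]
isub      → [0]
bipush -6 → [0, -6]
iadd      → [-6]
pop       → []
bipush -8 → [-8]
iload 1   → [-8, 5]

2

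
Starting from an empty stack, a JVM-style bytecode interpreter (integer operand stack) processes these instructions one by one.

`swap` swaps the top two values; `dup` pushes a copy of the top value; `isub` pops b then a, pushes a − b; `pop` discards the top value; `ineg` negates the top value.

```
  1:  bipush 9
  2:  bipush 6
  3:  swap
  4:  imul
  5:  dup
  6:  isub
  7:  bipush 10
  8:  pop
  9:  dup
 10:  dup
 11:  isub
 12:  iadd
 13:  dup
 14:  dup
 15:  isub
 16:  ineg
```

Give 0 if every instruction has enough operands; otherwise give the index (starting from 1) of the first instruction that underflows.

bipush 9   9
bipush 6   9 6
swap       6 9
imul       54
dup        54 54
isub       0
bipush 10  0 10
pop        0
dup        0 0
dup        0 0 0
isub       0 0
iadd       0
dup        0 0
dup        0 0 0
isub       0 0
ineg       0 0

0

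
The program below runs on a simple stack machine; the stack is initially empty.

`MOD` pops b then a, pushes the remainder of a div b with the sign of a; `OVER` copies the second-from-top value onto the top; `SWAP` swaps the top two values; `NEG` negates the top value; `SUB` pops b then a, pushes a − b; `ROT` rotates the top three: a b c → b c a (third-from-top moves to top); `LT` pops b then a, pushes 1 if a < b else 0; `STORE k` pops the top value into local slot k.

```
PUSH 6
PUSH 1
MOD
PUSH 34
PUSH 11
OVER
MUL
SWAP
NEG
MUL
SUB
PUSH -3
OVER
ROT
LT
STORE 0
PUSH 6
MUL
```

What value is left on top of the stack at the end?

-18

PUSH 6  → [6]
PUSH 1  → [6, 1]
MOD     → [0]
PUSH 34 → [0, 34]
PUSH 11 → [0, 34, 11]
OVER    → [0, 34, 11, 34]
MUL     → [0, 34, 374]
SWAP    → [0, 374, 34]
NEG     → [0, 374, -34]
MUL     → [0, -12716]
SUB     → [12716]
PUSH -3 → [12716, -3]
OVER    → [12716, -3, 12716]
ROT     → [-3, 12716, 12716]
LT      → [-3, 0]
STORE 0 → [-3]
PUSH 6  → [-3, 6]
MUL     → [-18]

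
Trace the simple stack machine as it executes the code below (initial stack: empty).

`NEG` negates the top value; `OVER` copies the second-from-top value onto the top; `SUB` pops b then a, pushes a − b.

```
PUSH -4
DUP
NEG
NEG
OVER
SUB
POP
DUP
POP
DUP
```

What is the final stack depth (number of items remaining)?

PUSH -4 → -4
DUP     → -4 -4
NEG     → -4 4
NEG     → -4 -4
OVER    → -4 -4 -4
SUB     → -4 0
POP     → -4
DUP     → -4 -4
POP     → -4
DUP     → -4 -4

2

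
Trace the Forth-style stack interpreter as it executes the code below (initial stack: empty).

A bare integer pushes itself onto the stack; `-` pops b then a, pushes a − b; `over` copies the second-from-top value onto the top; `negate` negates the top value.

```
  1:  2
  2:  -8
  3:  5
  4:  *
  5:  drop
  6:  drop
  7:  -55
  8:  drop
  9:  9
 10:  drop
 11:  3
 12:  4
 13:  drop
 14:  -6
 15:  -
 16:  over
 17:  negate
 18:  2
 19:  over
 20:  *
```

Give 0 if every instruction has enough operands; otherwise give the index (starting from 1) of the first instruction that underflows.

16

2    → [2]
-8   → [2, -8]
5    → [2, -8, 5]
*    → [2, -40]
drop → [2]
drop → []
-55  → [-55]
drop → []
9    → [9]
drop → []
3    → [3]
4    → [3, 4]
drop → [3]
-6   → [3, -6]
-    → [9]
over  — needs 2 operands, stack has 1 → underflow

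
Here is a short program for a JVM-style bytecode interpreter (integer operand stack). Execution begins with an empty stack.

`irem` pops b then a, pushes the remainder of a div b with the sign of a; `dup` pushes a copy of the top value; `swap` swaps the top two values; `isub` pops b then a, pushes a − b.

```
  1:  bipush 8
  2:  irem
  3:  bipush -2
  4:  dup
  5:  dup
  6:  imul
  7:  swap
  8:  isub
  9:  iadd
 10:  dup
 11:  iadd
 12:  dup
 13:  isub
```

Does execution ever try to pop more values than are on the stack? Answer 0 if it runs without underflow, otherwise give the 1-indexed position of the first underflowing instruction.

bipush 8 : 8
irem  — needs 2 operands, stack has 1 → underflow

2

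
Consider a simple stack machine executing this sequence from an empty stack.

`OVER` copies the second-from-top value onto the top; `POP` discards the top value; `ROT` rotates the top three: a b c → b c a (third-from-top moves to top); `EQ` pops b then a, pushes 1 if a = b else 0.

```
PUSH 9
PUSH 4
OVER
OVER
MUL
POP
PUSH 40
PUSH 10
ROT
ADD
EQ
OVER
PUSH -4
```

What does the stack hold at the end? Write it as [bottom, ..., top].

[9, 0, 9, -4]

PUSH 9   9
PUSH 4   9 4
OVER     9 4 9
OVER     9 4 9 4
MUL      9 4 36
POP      9 4
PUSH 40  9 4 40
PUSH 10  9 4 40 10
ROT      9 40 10 4
ADD      9 40 14
EQ       9 0
OVER     9 0 9
PUSH -4  9 0 9 -4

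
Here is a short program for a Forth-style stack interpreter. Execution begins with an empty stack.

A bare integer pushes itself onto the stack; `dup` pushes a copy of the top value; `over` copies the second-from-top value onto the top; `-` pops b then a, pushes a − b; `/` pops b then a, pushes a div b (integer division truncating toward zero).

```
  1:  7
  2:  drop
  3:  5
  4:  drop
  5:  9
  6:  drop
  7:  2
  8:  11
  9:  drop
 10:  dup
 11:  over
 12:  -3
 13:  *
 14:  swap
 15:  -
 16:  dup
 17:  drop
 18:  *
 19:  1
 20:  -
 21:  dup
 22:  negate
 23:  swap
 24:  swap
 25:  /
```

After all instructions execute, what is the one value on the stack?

-1

7       [7]
drop    []
5       [5]
drop    []
9       [9]
drop    []
2       [2]
11      [2, 11]
drop    [2]
dup     [2, 2]
over    [2, 2, 2]
-3      [2, 2, 2, -3]
*       [2, 2, -6]
swap    [2, -6, 2]
-       [2, -8]
dup     [2, -8, -8]
drop    [2, -8]
*       [-16]
1       [-16, 1]
-       [-17]
dup     [-17, -17]
negate  [-17, 17]
swap    [17, -17]
swap    [-17, 17]
/       [-1]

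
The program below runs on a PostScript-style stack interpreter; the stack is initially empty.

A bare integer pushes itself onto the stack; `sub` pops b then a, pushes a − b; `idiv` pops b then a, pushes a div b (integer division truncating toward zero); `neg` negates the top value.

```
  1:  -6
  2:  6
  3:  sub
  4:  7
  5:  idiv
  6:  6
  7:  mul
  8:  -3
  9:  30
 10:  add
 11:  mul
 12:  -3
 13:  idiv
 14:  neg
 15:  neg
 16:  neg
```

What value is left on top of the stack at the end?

-54

-6   → -6
6    → -6 6
sub  → -12
7    → -12 7
idiv → -1
6    → -1 6
mul  → -6
-3   → -6 -3
30   → -6 -3 30
add  → -6 27
mul  → -162
-3   → -162 -3
idiv → 54
neg  → -54
neg  → 54
neg  → -54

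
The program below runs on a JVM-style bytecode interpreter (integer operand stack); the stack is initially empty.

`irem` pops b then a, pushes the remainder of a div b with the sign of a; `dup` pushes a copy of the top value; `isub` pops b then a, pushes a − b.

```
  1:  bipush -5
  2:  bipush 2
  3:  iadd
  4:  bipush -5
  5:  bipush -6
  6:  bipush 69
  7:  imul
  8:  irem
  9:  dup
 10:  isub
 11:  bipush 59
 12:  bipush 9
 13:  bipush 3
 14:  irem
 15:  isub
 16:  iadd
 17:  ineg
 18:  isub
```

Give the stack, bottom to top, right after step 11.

[-3, 0, 59]

bipush -5 -> [-5]
bipush 2  -> [-5, 2]
iadd      -> [-3]
bipush -5 -> [-3, -5]
bipush -6 -> [-3, -5, -6]
bipush 69 -> [-3, -5, -6, 69]
imul      -> [-3, -5, -414]
irem      -> [-3, -5]
dup       -> [-3, -5, -5]
isub      -> [-3, 0]
bipush 59 -> [-3, 0, 59]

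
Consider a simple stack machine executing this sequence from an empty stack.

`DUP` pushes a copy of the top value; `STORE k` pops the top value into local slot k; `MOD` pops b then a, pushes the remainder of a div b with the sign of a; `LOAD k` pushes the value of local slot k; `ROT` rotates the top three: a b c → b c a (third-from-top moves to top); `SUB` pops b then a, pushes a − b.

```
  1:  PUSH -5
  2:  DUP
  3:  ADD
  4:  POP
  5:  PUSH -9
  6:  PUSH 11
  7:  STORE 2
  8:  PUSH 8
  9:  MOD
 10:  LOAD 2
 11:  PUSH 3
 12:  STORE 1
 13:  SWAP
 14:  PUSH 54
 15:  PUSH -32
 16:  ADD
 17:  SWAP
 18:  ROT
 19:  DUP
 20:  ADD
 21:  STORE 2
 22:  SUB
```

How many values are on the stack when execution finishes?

PUSH -5  -> -5
DUP      -> -5 -5
ADD      -> -10
POP      -> (empty)
PUSH -9  -> -9
PUSH 11  -> -9 11
STORE 2  -> -9
PUSH 8   -> -9 8
MOD      -> -1
LOAD 2   -> -1 11
PUSH 3   -> -1 11 3
STORE 1  -> -1 11
SWAP     -> 11 -1
PUSH 54  -> 11 -1 54
PUSH -32 -> 11 -1 54 -32
ADD      -> 11 -1 22
SWAP     -> 11 22 -1
ROT      -> 22 -1 11
DUP      -> 22 -1 11 11
ADD      -> 22 -1 22
STORE 2  -> 22 -1
SUB      -> 23

1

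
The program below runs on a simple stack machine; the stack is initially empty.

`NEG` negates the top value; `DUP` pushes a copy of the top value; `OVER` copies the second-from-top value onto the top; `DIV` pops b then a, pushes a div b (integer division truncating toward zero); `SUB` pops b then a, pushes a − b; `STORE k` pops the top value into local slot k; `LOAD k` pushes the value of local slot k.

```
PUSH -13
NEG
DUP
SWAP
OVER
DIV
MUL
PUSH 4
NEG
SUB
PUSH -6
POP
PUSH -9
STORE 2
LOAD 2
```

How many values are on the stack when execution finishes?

PUSH -13 : -13
NEG      : 13
DUP      : 13 13
SWAP     : 13 13
OVER     : 13 13 13
DIV      : 13 1
MUL      : 13
PUSH 4   : 13 4
NEG      : 13 -4
SUB      : 17
PUSH -6  : 17 -6
POP      : 17
PUSH -9  : 17 -9
STORE 2  : 17
LOAD 2   : 17 -9

2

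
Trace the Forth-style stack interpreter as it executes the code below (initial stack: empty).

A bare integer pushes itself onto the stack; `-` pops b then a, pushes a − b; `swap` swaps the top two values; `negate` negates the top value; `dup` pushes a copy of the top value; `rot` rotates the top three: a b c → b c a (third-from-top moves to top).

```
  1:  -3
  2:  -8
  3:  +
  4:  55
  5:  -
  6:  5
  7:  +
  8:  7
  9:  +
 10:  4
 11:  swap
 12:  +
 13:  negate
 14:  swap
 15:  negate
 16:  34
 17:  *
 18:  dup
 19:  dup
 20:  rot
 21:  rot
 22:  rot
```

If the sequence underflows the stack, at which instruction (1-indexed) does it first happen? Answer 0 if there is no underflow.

-3      [-3]
-8      [-3, -8]
+       [-11]
55      [-11, 55]
-       [-66]
5       [-66, 5]
+       [-61]
7       [-61, 7]
+       [-54]
4       [-54, 4]
swap    [4, -54]
+       [-50]
negate  [50]
swap  — needs 2 operands, stack has 1 → underflow

14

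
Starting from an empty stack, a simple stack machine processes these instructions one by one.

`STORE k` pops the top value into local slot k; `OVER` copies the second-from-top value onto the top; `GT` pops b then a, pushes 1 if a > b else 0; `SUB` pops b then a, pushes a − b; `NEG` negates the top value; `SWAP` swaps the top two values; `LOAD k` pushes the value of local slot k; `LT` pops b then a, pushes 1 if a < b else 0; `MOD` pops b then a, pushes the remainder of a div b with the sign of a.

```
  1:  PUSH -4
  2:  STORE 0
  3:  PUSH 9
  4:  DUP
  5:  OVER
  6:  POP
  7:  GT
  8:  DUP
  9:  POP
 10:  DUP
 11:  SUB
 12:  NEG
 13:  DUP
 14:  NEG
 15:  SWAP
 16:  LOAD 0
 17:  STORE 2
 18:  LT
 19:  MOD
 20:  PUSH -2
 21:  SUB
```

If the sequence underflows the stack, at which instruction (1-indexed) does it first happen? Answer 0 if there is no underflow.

19

PUSH -4 -> -4
STORE 0 -> (empty)
PUSH 9  -> 9
DUP     -> 9 9
OVER    -> 9 9 9
POP     -> 9 9
GT      -> 0
DUP     -> 0 0
POP     -> 0
DUP     -> 0 0
SUB     -> 0
NEG     -> 0
DUP     -> 0 0
NEG     -> 0 0
SWAP    -> 0 0
LOAD 0  -> 0 0 -4
STORE 2 -> 0 0
LT      -> 0
MOD  — needs 2 operands, stack has 1 → underflow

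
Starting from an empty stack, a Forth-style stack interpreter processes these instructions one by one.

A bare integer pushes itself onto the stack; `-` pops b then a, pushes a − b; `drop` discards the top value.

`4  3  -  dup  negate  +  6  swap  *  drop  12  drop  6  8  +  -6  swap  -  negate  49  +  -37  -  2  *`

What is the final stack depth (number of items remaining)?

1

4       [4]
3       [4, 3]
-       [1]
dup     [1, 1]
negate  [1, -1]
+       [0]
6       [0, 6]
swap    [6, 0]
*       [0]
drop    []
12      [12]
drop    []
6       [6]
8       [6, 8]
+       [14]
-6      [14, -6]
swap    [-6, 14]
-       [-20]
negate  [20]
49      [20, 49]
+       [69]
-37     [69, -37]
-       [106]
2       [106, 2]
*       [212]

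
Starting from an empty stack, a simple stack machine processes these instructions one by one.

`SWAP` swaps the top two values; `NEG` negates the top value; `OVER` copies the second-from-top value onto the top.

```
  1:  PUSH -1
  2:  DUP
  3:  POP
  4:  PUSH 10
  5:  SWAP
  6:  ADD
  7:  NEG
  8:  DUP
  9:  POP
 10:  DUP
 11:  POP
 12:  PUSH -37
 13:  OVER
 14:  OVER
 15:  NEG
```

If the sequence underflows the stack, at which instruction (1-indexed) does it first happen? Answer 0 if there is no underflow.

PUSH -1  -> -1
DUP      -> -1 -1
POP      -> -1
PUSH 10  -> -1 10
SWAP     -> 10 -1
ADD      -> 9
NEG      -> -9
DUP      -> -9 -9
POP      -> -9
DUP      -> -9 -9
POP      -> -9
PUSH -37 -> -9 -37
OVER     -> -9 -37 -9
OVER     -> -9 -37 -9 -37
NEG      -> -9 -37 -9 37

0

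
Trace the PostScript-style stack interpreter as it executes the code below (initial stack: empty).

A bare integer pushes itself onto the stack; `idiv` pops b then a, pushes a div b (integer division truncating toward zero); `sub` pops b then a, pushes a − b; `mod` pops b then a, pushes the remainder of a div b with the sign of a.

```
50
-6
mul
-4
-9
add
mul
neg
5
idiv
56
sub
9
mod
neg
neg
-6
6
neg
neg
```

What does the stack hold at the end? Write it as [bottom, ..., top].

50    50
-6    50 -6
mul   -300
-4    -300 -4
-9    -300 -4 -9
add   -300 -13
mul   3900
neg   -3900
5     -3900 5
idiv  -780
56    -780 56
sub   -836
9     -836 9
mod   -8
neg   8
neg   -8
-6    -8 -6
6     -8 -6 6
neg   -8 -6 -6
neg   -8 -6 6

[-8, -6, 6]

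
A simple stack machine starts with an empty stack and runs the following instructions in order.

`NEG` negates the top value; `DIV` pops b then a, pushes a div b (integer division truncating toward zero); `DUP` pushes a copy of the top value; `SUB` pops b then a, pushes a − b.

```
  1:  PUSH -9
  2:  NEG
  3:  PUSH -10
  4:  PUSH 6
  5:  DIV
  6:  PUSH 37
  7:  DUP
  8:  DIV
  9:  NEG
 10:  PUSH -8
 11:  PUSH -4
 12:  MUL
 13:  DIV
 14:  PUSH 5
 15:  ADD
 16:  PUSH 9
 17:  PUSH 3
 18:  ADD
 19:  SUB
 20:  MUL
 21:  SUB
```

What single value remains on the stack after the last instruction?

PUSH -9  : -9
NEG      : 9
PUSH -10 : 9 -10
PUSH 6   : 9 -10 6
DIV      : 9 -1
PUSH 37  : 9 -1 37
DUP      : 9 -1 37 37
DIV      : 9 -1 1
NEG      : 9 -1 -1
PUSH -8  : 9 -1 -1 -8
PUSH -4  : 9 -1 -1 -8 -4
MUL      : 9 -1 -1 32
DIV      : 9 -1 0
PUSH 5   : 9 -1 0 5
ADD      : 9 -1 5
PUSH 9   : 9 -1 5 9
PUSH 3   : 9 -1 5 9 3
ADD      : 9 -1 5 12
SUB      : 9 -1 -7
MUL      : 9 7
SUB      : 2

2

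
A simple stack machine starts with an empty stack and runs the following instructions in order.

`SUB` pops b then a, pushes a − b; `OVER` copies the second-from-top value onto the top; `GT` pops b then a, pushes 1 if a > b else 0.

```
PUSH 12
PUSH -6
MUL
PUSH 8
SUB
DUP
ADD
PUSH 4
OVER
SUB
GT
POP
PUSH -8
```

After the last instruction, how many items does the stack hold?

1

PUSH 12  12
PUSH -6  12 -6
MUL      -72
PUSH 8   -72 8
SUB      -80
DUP      -80 -80
ADD      -160
PUSH 4   -160 4
OVER     -160 4 -160
SUB      -160 164
GT       0
POP      (empty)
PUSH -8  -8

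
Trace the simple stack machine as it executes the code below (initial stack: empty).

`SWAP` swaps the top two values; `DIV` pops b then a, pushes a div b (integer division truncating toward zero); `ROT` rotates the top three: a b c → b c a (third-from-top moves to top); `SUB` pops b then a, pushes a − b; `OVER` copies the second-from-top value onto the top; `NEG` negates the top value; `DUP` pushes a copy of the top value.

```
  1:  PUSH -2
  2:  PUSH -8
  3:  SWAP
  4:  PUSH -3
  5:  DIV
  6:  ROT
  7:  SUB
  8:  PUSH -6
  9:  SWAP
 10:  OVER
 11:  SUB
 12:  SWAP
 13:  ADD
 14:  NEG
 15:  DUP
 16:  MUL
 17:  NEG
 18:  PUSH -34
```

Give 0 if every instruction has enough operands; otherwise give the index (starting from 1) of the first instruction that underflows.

PUSH -2 : [-2]
PUSH -8 : [-2, -8]
SWAP    : [-8, -2]
PUSH -3 : [-8, -2, -3]
DIV     : [-8, 0]
ROT  — needs 3 operands, stack has 2 → underflow

6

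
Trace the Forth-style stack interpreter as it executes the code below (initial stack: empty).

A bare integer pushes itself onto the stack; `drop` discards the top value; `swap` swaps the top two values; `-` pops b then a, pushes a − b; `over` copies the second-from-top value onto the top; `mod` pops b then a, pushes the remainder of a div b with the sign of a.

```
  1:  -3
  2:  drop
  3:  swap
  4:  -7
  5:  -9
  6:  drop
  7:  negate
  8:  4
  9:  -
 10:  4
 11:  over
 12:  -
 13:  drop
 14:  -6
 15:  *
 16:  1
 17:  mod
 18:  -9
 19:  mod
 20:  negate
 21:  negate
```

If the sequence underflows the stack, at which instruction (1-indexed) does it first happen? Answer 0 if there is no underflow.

-3   -> -3
drop -> (empty)
swap  — needs 2 operands, stack has 0 → underflow

3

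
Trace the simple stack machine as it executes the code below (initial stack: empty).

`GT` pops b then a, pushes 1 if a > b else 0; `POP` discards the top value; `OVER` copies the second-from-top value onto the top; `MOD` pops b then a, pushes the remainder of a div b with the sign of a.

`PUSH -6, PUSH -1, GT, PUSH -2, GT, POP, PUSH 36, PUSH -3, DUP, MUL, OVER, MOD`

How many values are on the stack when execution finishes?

PUSH -6 -> [-6]
PUSH -1 -> [-6, -1]
GT      -> [0]
PUSH -2 -> [0, -2]
GT      -> [1]
POP     -> []
PUSH 36 -> [36]
PUSH -3 -> [36, -3]
DUP     -> [36, -3, -3]
MUL     -> [36, 9]
OVER    -> [36, 9, 36]
MOD     -> [36, 9]

2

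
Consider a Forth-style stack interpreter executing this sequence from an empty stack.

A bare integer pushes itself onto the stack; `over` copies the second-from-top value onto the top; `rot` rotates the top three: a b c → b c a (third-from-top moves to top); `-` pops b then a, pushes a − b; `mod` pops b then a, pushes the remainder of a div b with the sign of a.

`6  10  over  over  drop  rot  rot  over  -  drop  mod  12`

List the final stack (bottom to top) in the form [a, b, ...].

6    : [6]
10   : [6, 10]
over : [6, 10, 6]
over : [6, 10, 6, 10]
drop : [6, 10, 6]
rot  : [10, 6, 6]
rot  : [6, 6, 10]
over : [6, 6, 10, 6]
-    : [6, 6, 4]
drop : [6, 6]
mod  : [0]
12   : [0, 12]

[0, 12]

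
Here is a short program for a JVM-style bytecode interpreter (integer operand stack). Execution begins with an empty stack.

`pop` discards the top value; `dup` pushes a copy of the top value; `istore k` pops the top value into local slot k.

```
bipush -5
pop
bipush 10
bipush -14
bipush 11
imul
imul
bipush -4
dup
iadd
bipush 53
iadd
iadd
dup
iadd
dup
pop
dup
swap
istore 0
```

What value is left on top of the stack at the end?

-2990

bipush -5  : -5
pop        : (empty)
bipush 10  : 10
bipush -14 : 10 -14
bipush 11  : 10 -14 11
imul       : 10 -154
imul       : -1540
bipush -4  : -1540 -4
dup        : -1540 -4 -4
iadd       : -1540 -8
bipush 53  : -1540 -8 53
iadd       : -1540 45
iadd       : -1495
dup        : -1495 -1495
iadd       : -2990
dup        : -2990 -2990
pop        : -2990
dup        : -2990 -2990
swap       : -2990 -2990
istore 0   : -2990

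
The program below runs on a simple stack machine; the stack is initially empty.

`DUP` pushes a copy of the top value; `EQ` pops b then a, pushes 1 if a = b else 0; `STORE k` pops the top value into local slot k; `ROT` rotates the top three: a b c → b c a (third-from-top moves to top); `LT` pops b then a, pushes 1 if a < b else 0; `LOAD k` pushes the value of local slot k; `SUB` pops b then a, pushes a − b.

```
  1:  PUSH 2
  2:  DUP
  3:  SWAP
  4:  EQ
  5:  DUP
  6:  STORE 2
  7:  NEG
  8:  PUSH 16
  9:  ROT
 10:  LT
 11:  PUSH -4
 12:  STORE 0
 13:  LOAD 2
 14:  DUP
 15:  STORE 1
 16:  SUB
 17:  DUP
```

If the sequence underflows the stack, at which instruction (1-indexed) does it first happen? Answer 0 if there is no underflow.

PUSH 2  → 2
DUP     → 2 2
SWAP    → 2 2
EQ      → 1
DUP     → 1 1
STORE 2 → 1
NEG     → -1
PUSH 16 → -1 16
ROT  — needs 3 operands, stack has 2 → underflow

9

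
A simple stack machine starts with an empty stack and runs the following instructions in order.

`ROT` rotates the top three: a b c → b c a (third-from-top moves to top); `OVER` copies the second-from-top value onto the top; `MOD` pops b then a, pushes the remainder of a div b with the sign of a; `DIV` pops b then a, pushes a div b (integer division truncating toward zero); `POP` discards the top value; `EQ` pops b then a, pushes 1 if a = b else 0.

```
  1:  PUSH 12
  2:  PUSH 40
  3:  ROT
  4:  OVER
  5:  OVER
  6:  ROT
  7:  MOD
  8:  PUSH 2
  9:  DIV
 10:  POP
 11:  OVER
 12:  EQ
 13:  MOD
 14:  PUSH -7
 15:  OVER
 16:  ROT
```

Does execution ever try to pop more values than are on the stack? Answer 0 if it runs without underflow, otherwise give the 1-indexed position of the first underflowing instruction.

3

PUSH 12  12
PUSH 40  12 40
ROT  — needs 3 operands, stack has 2 → underflow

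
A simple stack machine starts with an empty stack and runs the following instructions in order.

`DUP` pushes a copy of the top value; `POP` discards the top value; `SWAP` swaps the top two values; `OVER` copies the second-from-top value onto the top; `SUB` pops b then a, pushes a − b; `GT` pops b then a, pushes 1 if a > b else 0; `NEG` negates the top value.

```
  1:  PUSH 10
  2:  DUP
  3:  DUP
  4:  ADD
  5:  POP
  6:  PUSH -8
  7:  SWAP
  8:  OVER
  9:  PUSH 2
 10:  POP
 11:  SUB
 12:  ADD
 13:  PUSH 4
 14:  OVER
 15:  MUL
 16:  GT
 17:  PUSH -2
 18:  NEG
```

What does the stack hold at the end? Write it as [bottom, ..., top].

[0, 2]

PUSH 10 -> 10
DUP     -> 10 10
DUP     -> 10 10 10
ADD     -> 10 20
POP     -> 10
PUSH -8 -> 10 -8
SWAP    -> -8 10
OVER    -> -8 10 -8
PUSH 2  -> -8 10 -8 2
POP     -> -8 10 -8
SUB     -> -8 18
ADD     -> 10
PUSH 4  -> 10 4
OVER    -> 10 4 10
MUL     -> 10 40
GT      -> 0
PUSH -2 -> 0 -2
NEG     -> 0 2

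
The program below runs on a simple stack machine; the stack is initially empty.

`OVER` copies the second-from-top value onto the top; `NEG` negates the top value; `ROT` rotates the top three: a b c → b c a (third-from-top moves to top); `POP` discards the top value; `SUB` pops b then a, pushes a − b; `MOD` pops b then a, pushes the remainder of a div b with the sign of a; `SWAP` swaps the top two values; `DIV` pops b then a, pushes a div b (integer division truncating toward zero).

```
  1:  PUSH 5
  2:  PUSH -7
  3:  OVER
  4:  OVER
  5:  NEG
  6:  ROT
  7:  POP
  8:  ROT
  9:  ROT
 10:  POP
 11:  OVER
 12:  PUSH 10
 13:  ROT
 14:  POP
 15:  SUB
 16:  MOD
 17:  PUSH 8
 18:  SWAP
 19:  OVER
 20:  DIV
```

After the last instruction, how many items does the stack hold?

2

PUSH 5  → [5]
PUSH -7 → [5, -7]
OVER    → [5, -7, 5]
OVER    → [5, -7, 5, -7]
NEG     → [5, -7, 5, 7]
ROT     → [5, 5, 7, -7]
POP     → [5, 5, 7]
ROT     → [5, 7, 5]
ROT     → [7, 5, 5]
POP     → [7, 5]
OVER    → [7, 5, 7]
PUSH 10 → [7, 5, 7, 10]
ROT     → [7, 7, 10, 5]
POP     → [7, 7, 10]
SUB     → [7, -3]
MOD     → [1]
PUSH 8  → [1, 8]
SWAP    → [8, 1]
OVER    → [8, 1, 8]
DIV     → [8, 0]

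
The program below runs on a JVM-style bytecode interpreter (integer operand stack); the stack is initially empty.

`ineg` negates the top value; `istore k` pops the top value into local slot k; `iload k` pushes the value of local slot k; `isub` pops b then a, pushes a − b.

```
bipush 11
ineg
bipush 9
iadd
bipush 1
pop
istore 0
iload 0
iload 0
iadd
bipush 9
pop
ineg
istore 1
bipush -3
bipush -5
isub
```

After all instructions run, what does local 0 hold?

bipush 11 → [11]
ineg      → [-11]
bipush 9  → [-11, 9]
iadd      → [-2]
bipush 1  → [-2, 1]
pop       → [-2]
istore 0  → []
iload 0   → [-2]
iload 0   → [-2, -2]
iadd      → [-4]
bipush 9  → [-4, 9]
pop       → [-4]
ineg      → [4]
istore 1  → []
bipush -3 → [-3]
bipush -5 → [-3, -5]
isub      → [2]

-2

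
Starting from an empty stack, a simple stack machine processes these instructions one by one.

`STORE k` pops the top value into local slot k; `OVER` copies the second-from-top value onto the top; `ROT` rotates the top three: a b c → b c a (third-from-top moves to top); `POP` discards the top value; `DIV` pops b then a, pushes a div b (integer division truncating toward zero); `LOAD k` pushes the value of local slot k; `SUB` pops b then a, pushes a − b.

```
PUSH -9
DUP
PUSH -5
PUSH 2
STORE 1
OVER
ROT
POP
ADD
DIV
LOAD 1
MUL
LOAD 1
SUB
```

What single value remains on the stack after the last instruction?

PUSH -9 → [-9]
DUP     → [-9, -9]
PUSH -5 → [-9, -9, -5]
PUSH 2  → [-9, -9, -5, 2]
STORE 1 → [-9, -9, -5]
OVER    → [-9, -9, -5, -9]
ROT     → [-9, -5, -9, -9]
POP     → [-9, -5, -9]
ADD     → [-9, -14]
DIV     → [0]
LOAD 1  → [0, 2]
MUL     → [0]
LOAD 1  → [0, 2]
SUB     → [-2]

-2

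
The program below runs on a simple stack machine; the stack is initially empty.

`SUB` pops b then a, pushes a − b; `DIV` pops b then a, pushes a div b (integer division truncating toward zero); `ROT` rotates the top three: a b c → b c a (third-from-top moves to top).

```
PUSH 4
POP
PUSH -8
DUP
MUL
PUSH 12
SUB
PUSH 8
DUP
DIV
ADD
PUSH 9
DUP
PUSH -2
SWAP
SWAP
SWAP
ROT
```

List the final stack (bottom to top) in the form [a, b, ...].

[53, -2, 9, 9]

PUSH 4  → [4]
POP     → []
PUSH -8 → [-8]
DUP     → [-8, -8]
MUL     → [64]
PUSH 12 → [64, 12]
SUB     → [52]
PUSH 8  → [52, 8]
DUP     → [52, 8, 8]
DIV     → [52, 1]
ADD     → [53]
PUSH 9  → [53, 9]
DUP     → [53, 9, 9]
PUSH -2 → [53, 9, 9, -2]
SWAP    → [53, 9, -2, 9]
SWAP    → [53, 9, 9, -2]
SWAP    → [53, 9, -2, 9]
ROT     → [53, -2, 9, 9]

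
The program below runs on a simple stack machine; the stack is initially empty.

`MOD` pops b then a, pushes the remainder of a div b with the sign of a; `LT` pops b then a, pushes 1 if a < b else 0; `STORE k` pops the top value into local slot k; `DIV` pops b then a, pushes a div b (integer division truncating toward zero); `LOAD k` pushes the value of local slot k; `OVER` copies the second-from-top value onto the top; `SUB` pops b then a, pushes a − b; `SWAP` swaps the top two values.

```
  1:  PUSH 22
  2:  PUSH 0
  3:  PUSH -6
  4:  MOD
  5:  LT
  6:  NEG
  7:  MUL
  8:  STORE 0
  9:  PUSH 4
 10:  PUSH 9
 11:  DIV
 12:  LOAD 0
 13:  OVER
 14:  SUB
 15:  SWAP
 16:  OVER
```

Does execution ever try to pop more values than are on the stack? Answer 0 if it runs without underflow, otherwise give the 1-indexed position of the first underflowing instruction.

7

PUSH 22 -> [22]
PUSH 0  -> [22, 0]
PUSH -6 -> [22, 0, -6]
MOD     -> [22, 0]
LT      -> [0]
NEG     -> [0]
MUL  — needs 2 operands, stack has 1 → underflow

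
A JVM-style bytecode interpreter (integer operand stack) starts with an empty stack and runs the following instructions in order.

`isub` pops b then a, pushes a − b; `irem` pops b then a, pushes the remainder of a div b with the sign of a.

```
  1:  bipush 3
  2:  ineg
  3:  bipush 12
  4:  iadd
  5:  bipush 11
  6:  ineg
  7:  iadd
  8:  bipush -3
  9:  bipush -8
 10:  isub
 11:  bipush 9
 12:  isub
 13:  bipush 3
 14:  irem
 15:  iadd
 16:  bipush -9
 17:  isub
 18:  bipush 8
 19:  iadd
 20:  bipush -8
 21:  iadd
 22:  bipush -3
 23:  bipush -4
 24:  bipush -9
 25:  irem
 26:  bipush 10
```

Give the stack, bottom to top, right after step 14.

[-2, -1]

bipush 3  → 3
ineg      → -3
bipush 12 → -3 12
iadd      → 9
bipush 11 → 9 11
ineg      → 9 -11
iadd      → -2
bipush -3 → -2 -3
bipush -8 → -2 -3 -8
isub      → -2 5
bipush 9  → -2 5 9
isub      → -2 -4
bipush 3  → -2 -4 3
irem      → -2 -1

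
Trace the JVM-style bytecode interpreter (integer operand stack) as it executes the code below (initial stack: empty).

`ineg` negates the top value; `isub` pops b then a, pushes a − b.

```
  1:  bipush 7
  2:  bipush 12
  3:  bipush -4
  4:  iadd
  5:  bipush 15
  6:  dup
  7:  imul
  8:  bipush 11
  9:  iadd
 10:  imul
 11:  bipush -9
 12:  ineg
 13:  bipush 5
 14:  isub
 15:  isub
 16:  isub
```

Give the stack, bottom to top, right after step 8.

[7, 8, 225, 11]

bipush 7  → [7]
bipush 12 → [7, 12]
bipush -4 → [7, 12, -4]
iadd      → [7, 8]
bipush 15 → [7, 8, 15]
dup       → [7, 8, 15, 15]
imul      → [7, 8, 225]
bipush 11 → [7, 8, 225, 11]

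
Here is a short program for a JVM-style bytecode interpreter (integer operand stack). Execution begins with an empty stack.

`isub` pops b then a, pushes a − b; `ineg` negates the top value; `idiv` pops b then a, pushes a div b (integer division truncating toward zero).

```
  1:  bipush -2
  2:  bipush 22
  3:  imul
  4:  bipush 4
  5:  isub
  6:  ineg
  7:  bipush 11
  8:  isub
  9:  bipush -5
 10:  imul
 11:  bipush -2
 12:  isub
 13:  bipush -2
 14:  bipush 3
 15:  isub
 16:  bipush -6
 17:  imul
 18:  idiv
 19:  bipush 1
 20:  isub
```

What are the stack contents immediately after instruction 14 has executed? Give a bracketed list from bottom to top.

[-183, -2, 3]

bipush -2 -> [-2]
bipush 22 -> [-2, 22]
imul      -> [-44]
bipush 4  -> [-44, 4]
isub      -> [-48]
ineg      -> [48]
bipush 11 -> [48, 11]
isub      -> [37]
bipush -5 -> [37, -5]
imul      -> [-185]
bipush -2 -> [-185, -2]
isub      -> [-183]
bipush -2 -> [-183, -2]
bipush 3  -> [-183, -2, 3]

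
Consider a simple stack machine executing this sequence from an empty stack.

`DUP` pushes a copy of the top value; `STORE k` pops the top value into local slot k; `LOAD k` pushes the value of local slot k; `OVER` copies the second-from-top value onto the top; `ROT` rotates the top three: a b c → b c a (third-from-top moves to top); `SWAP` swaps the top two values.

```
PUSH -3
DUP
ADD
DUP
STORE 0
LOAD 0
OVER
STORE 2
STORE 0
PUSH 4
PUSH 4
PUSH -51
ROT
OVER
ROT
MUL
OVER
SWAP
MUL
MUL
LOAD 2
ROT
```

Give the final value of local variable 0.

-6

PUSH -3  : -3
DUP      : -3 -3
ADD      : -6
DUP      : -6 -6
STORE 0  : -6
LOAD 0   : -6 -6
OVER     : -6 -6 -6
STORE 2  : -6 -6
STORE 0  : -6
PUSH 4   : -6 4
PUSH 4   : -6 4 4
PUSH -51 : -6 4 4 -51
ROT      : -6 4 -51 4
OVER     : -6 4 -51 4 -51
ROT      : -6 4 4 -51 -51
MUL      : -6 4 4 2601
OVER     : -6 4 4 2601 4
SWAP     : -6 4 4 4 2601
MUL      : -6 4 4 10404
MUL      : -6 4 41616
LOAD 2   : -6 4 41616 -6
ROT      : -6 41616 -6 4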